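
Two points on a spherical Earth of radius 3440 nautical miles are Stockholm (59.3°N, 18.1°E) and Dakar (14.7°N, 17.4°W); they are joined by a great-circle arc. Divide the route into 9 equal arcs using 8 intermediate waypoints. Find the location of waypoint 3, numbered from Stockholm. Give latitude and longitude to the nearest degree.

≈ 46°N, 0°E

Convert each endpoint to a unit vector on the sphere (x = cos φ cos λ, y = cos φ sin λ, z = sin φ).
The central angle between the endpoints is δ = arccos(p₁·p₂) ≈ 0.902 rad (51.7°).
Interpolate at f = 3/9 with slerp weights a = sin((1−f)δ)/sin δ ≈ 0.721, b = sin(fδ)/sin δ ≈ 0.377.
p = a·p₁ + b·p₂ ≈ (0.698, 0.005, 0.716); φ = arcsin(p_z) ≈ 45.71°, λ = atan2(p_y, p_x) ≈ 0.43°.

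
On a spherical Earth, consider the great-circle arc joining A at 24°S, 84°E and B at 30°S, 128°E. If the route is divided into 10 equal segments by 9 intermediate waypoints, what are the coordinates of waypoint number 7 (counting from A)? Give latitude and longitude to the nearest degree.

Convert each endpoint to a unit vector on the sphere (x = cos φ cos λ, y = cos φ sin λ, z = sin φ).
The central angle between the endpoints is δ = arccos(p₁·p₂) ≈ 0.688 rad (39.4°).
Interpolate at f = 7/10 with slerp weights a = sin((1−f)δ)/sin δ ≈ 0.323, b = sin(fδ)/sin δ ≈ 0.729.
p = a·p₁ + b·p₂ ≈ (-0.358, 0.791, -0.496); φ = arcsin(p_z) ≈ -29.74°, λ = atan2(p_y, p_x) ≈ 114.36°.

≈ 30°S, 114°E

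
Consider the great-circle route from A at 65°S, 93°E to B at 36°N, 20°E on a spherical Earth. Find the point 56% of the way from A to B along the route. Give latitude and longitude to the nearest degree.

≈ 11°S, 41°E

Convert each endpoint to a unit vector on the sphere (x = cos φ cos λ, y = cos φ sin λ, z = sin φ).
The central angle between the endpoints is δ = arccos(p₁·p₂) ≈ 2.018 rad (115.6°).
Interpolate at f = 0.56 with slerp weights a = sin((1−f)δ)/sin δ ≈ 0.861, b = sin(fδ)/sin δ ≈ 1.003.
p = a·p₁ + b·p₂ ≈ (0.744, 0.641, -0.190); φ = arcsin(p_z) ≈ -10.97°, λ = atan2(p_y, p_x) ≈ 40.75°.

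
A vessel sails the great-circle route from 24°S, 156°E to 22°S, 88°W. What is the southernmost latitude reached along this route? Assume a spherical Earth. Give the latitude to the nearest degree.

The great circle lies in the plane with unit normal n̂ = (p₁ × p₂)/|p₁ × p₂|.
Here n̂_z ≈ +0.780; the vertex latitude is φ_max = arccos|n̂_z| ≈ 38.7°.

≈ 39°S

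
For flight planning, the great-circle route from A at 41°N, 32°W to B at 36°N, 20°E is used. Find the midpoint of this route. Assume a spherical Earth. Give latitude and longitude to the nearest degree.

≈ 42°N, 5°W

Write both endpoints as unit vectors p₁, p₂ with components (cos φ cos λ, cos φ sin λ, sin φ).
The central angle between the endpoints is δ = arccos(p₁·p₂) ≈ 0.705 rad (40.4°).
Interpolate at f = 1/2 with slerp weights a = sin((1−f)δ)/sin δ ≈ 0.533, b = sin(fδ)/sin δ ≈ 0.533.
p = a·p₁ + b·p₂ ≈ (0.746, -0.066, 0.663); φ = arcsin(p_z) ≈ 41.50°, λ = atan2(p_y, p_x) ≈ -5.03°.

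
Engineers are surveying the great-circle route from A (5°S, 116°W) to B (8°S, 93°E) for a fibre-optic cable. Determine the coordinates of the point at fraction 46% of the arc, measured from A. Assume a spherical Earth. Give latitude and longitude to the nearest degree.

≈ (24°S, 176°E)

Write both endpoints as unit vectors p₁, p₂ with components (cos φ cos λ, cos φ sin λ, sin φ).
The central angle between the endpoints is δ = arccos(p₁·p₂) ≈ 2.588 rad (148.3°).
Interpolate at f = 0.46 with slerp weights a = sin((1−f)δ)/sin δ ≈ 1.874, b = sin(fδ)/sin δ ≈ 1.766.
p = a·p₁ + b·p₂ ≈ (-0.910, 0.069, -0.409); φ = arcsin(p_z) ≈ -24.15°, λ = atan2(p_y, p_x) ≈ 175.66°.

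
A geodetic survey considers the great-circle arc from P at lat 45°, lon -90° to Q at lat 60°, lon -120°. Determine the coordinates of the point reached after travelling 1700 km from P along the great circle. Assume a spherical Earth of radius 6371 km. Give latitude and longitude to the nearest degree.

≈ lat 56°, lon -107°

From cos δ = sin φ₁ sin φ₂ + cos φ₁ cos φ₂ cos Δλ, the central angle is δ ≈ 0.406 rad (23.3°). The total great-circle distance is δ·R ≈ 0.406 × 6371 ≈ 2589 km, so the target fraction is f = 1700/2589 ≈ 0.657.
Interpolate at f ≈ 0.657 with slerp weights a = sin((1−f)δ)/sin δ ≈ 0.352, b = sin(fδ)/sin δ ≈ 0.667.
p = a·p₁ + b·p₂ ≈ (-0.167, -0.538, 0.827); φ = arcsin(p_z) ≈ 55.74°, λ = atan2(p_y, p_x) ≈ -107.23°.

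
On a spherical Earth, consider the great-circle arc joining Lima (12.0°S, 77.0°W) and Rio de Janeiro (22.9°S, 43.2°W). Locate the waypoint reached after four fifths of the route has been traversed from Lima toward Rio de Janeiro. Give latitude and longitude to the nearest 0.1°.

≈ 21.2°S, 50.3°W

Convert each endpoint to a unit vector on the sphere (x = cos φ cos λ, y = cos φ sin λ, z = sin φ).
The central angle between the endpoints is δ = arccos(p₁·p₂) ≈ 0.592 rad (33.9°).
Interpolate at f = 4/5 with slerp weights a = sin((1−f)δ)/sin δ ≈ 0.212, b = sin(fδ)/sin δ ≈ 0.817.
p = a·p₁ + b·p₂ ≈ (0.595, -0.717, -0.362); φ = arcsin(p_z) ≈ -21.23°, λ = atan2(p_y, p_x) ≈ -50.30°.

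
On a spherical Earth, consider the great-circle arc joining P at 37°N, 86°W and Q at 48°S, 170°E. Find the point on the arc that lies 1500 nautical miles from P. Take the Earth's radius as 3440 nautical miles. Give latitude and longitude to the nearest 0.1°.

From cos δ = sin φ₁ sin φ₂ + cos φ₁ cos φ₂ cos Δλ, the central angle is δ ≈ 2.185 rad (125.2°). The total great-circle distance is δ·R ≈ 2.185 × 3440 ≈ 7517 nmi, so the target fraction is f = 1500/7517 ≈ 0.200.
Interpolate at f ≈ 0.200 with slerp weights a = sin((1−f)δ)/sin δ ≈ 1.204, b = sin(fδ)/sin δ ≈ 0.517.
p = a·p₁ + b·p₂ ≈ (-0.274, -0.900, 0.341); φ = arcsin(p_z) ≈ 19.92°, λ = atan2(p_y, p_x) ≈ -106.91°.

≈ 19.9°N, 106.9°W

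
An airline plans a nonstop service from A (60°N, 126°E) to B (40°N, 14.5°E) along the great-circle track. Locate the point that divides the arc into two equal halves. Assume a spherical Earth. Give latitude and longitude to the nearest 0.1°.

Write both endpoints as unit vectors p₁, p₂ with components (cos φ cos λ, cos φ sin λ, sin φ).
The central angle between the endpoints is δ = arccos(p₁·p₂) ≈ 1.141 rad (65.4°).
Interpolate at f = 1/2 with slerp weights a = sin((1−f)δ)/sin δ ≈ 0.594, b = sin(fδ)/sin δ ≈ 0.594.
p = a·p₁ + b·p₂ ≈ (0.266, 0.354, 0.896); φ = arcsin(p_z) ≈ 63.70°, λ = atan2(p_y, p_x) ≈ 53.10°.

≈ (63.7°N, 53.1°E)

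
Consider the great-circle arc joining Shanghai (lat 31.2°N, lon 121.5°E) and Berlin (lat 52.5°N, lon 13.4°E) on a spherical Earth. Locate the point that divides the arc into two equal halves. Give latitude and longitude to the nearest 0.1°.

≈ lat 56.1°N, lon 80.5°E

Convert each endpoint to a unit vector on the sphere (x = cos φ cos λ, y = cos φ sin λ, z = sin φ).
The central angle between the endpoints is δ = arccos(p₁·p₂) ≈ 1.319 rad (75.6°).
Interpolate at f = 1/2 with slerp weights a = sin((1−f)δ)/sin δ ≈ 0.633, b = sin(fδ)/sin δ ≈ 0.633.
p = a·p₁ + b·p₂ ≈ (0.092, 0.551, 0.830); φ = arcsin(p_z) ≈ 56.06°, λ = atan2(p_y, p_x) ≈ 80.53°.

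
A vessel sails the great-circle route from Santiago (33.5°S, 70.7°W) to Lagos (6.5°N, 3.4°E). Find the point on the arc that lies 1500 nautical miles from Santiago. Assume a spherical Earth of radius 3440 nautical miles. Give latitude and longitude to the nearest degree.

≈ 24°S, 44°W

Convert each endpoint to a unit vector on the sphere (x = cos φ cos λ, y = cos φ sin λ, z = sin φ).
The central angle between the endpoints is δ = arccos(p₁·p₂) ≈ 1.406 rad (80.5°). The total great-circle distance is δ·R ≈ 1.406 × 3440 ≈ 4835 nmi, so the target fraction is f = 1500/4835 ≈ 0.310.
Interpolate at f ≈ 0.310 with slerp weights a = sin((1−f)δ)/sin δ ≈ 0.836, b = sin(fδ)/sin δ ≈ 0.428.
p = a·p₁ + b·p₂ ≈ (0.655, -0.633, -0.413); φ = arcsin(p_z) ≈ -24.39°, λ = atan2(p_y, p_x) ≈ -44.00°.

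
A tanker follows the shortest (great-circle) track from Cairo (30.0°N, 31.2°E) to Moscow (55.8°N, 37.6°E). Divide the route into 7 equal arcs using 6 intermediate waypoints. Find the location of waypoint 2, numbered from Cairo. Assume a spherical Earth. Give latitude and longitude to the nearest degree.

≈ 37°N, 33°E

Write both endpoints as unit vectors p₁, p₂ with components (cos φ cos λ, cos φ sin λ, sin φ).
The central angle between the endpoints is δ = arccos(p₁·p₂) ≈ 0.457 rad (26.2°).
Interpolate at f = 2/7 with slerp weights a = sin((1−f)δ)/sin δ ≈ 0.727, b = sin(fδ)/sin δ ≈ 0.295.
p = a·p₁ + b·p₂ ≈ (0.670, 0.427, 0.607); φ = arcsin(p_z) ≈ 37.40°, λ = atan2(p_y, p_x) ≈ 32.53°.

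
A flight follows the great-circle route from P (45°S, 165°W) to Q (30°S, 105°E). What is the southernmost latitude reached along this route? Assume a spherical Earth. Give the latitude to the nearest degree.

≈ 49°S

The great circle lies in the plane with unit normal n̂ = (p₁ × p₂)/|p₁ × p₂|.
Here n̂_z ≈ -0.655; the vertex latitude is φ_max = arccos|n̂_z| ≈ 49.1°.
Check via Clairaut: cos φ_max = |cos φ₁| · sin C = cos(45.0°)·sin(112.2°) ≈ 0.655, again giving ≈ 49.1°.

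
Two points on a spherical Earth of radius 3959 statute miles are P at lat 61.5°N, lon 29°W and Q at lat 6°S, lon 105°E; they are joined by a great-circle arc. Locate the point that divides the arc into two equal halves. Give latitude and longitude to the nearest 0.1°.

From cos δ = sin φ₁ sin φ₂ + cos φ₁ cos φ₂ cos Δλ, the central angle is δ ≈ 2.006 rad (114.9°).
Interpolate at f = 1/2 with slerp weights a = sin((1−f)δ)/sin δ ≈ 0.930, b = sin(fδ)/sin δ ≈ 0.930.
p = a·p₁ + b·p₂ ≈ (0.149, 0.678, 0.720); φ = arcsin(p_z) ≈ 46.04°, λ = atan2(p_y, p_x) ≈ 77.63°.

≈ lat 46.0°N, lon 77.6°E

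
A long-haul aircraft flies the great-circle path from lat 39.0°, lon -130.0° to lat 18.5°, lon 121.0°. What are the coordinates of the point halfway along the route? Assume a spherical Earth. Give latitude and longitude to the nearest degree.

≈ lat 43°, lon 168°

The haversine formula gives a central angle δ ≈ 1.611 rad (92.3°) between the endpoints.
Interpolate at f = 1/2 with slerp weights a = sin((1−f)δ)/sin δ ≈ 0.722, b = sin(fδ)/sin δ ≈ 0.722.
p = a·p₁ + b·p₂ ≈ (-0.713, 0.157, 0.683); φ = arcsin(p_z) ≈ 43.10°, λ = atan2(p_y, p_x) ≈ 167.58°.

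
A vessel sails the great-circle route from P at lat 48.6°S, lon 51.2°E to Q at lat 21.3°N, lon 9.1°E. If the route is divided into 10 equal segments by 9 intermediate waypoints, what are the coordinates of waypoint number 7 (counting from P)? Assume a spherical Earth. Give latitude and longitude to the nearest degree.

The haversine formula gives a central angle δ ≈ 1.385 rad (79.4°) between the endpoints.
Interpolate at f = 7/10 with slerp weights a = sin((1−f)δ)/sin δ ≈ 0.411, b = sin(fδ)/sin δ ≈ 0.839.
p = a·p₁ + b·p₂ ≈ (0.942, 0.335, -0.003); φ = arcsin(p_z) ≈ -0.19°, λ = atan2(p_y, p_x) ≈ 19.59°.

≈ lat 0°N, lon 20°E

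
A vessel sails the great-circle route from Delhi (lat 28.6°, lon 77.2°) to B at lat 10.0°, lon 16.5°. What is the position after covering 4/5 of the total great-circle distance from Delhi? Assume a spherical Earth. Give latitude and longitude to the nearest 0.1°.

From cos δ = sin φ₁ sin φ₂ + cos φ₁ cos φ₂ cos Δλ, the central angle is δ ≈ 1.040 rad (59.6°).
Interpolate at f = 4/5 with slerp weights a = sin((1−f)δ)/sin δ ≈ 0.239, b = sin(fδ)/sin δ ≈ 0.857.
p = a·p₁ + b·p₂ ≈ (0.856, 0.445, 0.263); φ = arcsin(p_z) ≈ 15.28°, λ = atan2(p_y, p_x) ≈ 27.46°.

≈ lat 15.3°, lon 27.5°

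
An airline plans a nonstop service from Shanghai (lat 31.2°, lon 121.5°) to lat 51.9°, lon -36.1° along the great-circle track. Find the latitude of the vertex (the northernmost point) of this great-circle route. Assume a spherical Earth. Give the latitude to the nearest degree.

≈ 78°

The great circle lies in the plane with unit normal n̂ = (p₁ × p₂)/|p₁ × p₂|.
Here n̂_z ≈ -0.202; the vertex latitude is φ_max = arccos|n̂_z| ≈ 78.4°.
Check via Clairaut: cos φ_max = |cos φ₁| · sin C = cos(31.2°)·sin(13.6°) ≈ 0.202, again giving ≈ 78.4°.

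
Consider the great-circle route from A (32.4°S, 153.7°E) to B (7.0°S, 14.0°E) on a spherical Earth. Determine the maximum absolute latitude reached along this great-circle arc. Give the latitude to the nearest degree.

The great circle lies in the plane with unit normal n̂ = (p₁ × p₂)/|p₁ × p₂|.
Here n̂_z ≈ -0.662; the vertex latitude is φ_max = arccos|n̂_z| ≈ 48.6°.

≈ 49°S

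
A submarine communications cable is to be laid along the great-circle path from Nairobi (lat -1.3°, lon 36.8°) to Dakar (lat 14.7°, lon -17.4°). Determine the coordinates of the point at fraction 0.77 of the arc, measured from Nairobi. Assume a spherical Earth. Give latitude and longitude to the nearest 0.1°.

≈ lat 11.7°, lon -4.5°

Convert each endpoint to a unit vector on the sphere (x = cos φ cos λ, y = cos φ sin λ, z = sin φ).
The central angle between the endpoints is δ = arccos(p₁·p₂) ≈ 0.977 rad (56.0°).
Interpolate at f = 0.77 with slerp weights a = sin((1−f)δ)/sin δ ≈ 0.269, b = sin(fδ)/sin δ ≈ 0.824.
p = a·p₁ + b·p₂ ≈ (0.976, -0.077, 0.203); φ = arcsin(p_z) ≈ 11.72°, λ = atan2(p_y, p_x) ≈ -4.54°.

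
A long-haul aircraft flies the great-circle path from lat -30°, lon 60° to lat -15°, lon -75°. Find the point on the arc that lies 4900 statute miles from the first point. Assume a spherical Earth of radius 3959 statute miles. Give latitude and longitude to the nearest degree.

≈ lat -43°, lon -31°

Write both endpoints as unit vectors p₁, p₂ with components (cos φ cos λ, cos φ sin λ, sin φ).
The central angle between the endpoints is δ = arccos(p₁·p₂) ≈ 2.051 rad (117.5°). The total great-circle distance is δ·R ≈ 2.051 × 3959 ≈ 8121 mi, so the target fraction is f = 4900/8121 ≈ 0.603.
Interpolate at f ≈ 0.603 with slerp weights a = sin((1−f)δ)/sin δ ≈ 0.819, b = sin(fδ)/sin δ ≈ 1.066.
p = a·p₁ + b·p₂ ≈ (0.621, -0.380, -0.686); φ = arcsin(p_z) ≈ -43.28°, λ = atan2(p_y, p_x) ≈ -31.43°.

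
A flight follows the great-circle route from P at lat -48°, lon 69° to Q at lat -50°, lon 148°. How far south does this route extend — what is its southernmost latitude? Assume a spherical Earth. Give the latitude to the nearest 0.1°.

The great circle lies in the plane with unit normal n̂ = (p₁ × p₂)/|p₁ × p₂|.
Here n̂_z ≈ +0.556; the vertex latitude is φ_max = arccos|n̂_z| ≈ 56.2°.
Check via Clairaut: cos φ_max = |cos φ₁| · sin C = cos(48.0°)·sin(123.7°) ≈ 0.556, again giving ≈ 56.2°.

≈ -56.2°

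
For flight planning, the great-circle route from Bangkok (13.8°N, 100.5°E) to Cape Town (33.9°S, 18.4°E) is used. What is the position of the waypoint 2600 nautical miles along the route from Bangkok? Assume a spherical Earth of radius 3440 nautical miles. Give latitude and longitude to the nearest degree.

Convert each endpoint to a unit vector on the sphere (x = cos φ cos λ, y = cos φ sin λ, z = sin φ).
The central angle between the endpoints is δ = arccos(p₁·p₂) ≈ 1.593 rad (91.3°). The total great-circle distance is δ·R ≈ 1.593 × 3440 ≈ 5480 nmi, so the target fraction is f = 2600/5480 ≈ 0.474.
Interpolate at f ≈ 0.474 with slerp weights a = sin((1−f)δ)/sin δ ≈ 0.743, b = sin(fδ)/sin δ ≈ 0.686.
p = a·p₁ + b·p₂ ≈ (0.409, 0.889, -0.205); φ = arcsin(p_z) ≈ -11.85°, λ = atan2(p_y, p_x) ≈ 65.31°.

≈ (12°S, 65°E)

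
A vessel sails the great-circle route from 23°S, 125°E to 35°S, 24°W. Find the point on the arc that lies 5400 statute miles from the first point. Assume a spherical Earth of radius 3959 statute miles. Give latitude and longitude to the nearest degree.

Write both endpoints as unit vectors p₁, p₂ with components (cos φ cos λ, cos φ sin λ, sin φ).
The central angle between the endpoints is δ = arccos(p₁·p₂) ≈ 2.007 rad (115.0°). The total great-circle distance is δ·R ≈ 2.007 × 3959 ≈ 7944 mi, so the target fraction is f = 5400/7944 ≈ 0.680.
Interpolate at f ≈ 0.680 with slerp weights a = sin((1−f)δ)/sin δ ≈ 0.661, b = sin(fδ)/sin δ ≈ 1.080.
p = a·p₁ + b·p₂ ≈ (0.459, 0.139, -0.878); φ = arcsin(p_z) ≈ -61.35°, λ = atan2(p_y, p_x) ≈ 16.84°.

≈ 61°S, 17°E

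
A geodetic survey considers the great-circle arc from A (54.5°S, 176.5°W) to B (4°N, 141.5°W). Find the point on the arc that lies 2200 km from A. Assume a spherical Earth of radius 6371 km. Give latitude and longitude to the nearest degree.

≈ (38°S, 161°W)

The haversine formula gives a central angle δ ≈ 1.140 rad (65.3°) between the endpoints. The total great-circle distance is δ·R ≈ 1.140 × 6371 ≈ 7262 km, so the target fraction is f = 2200/7262 ≈ 0.303.
Interpolate at f ≈ 0.303 with slerp weights a = sin((1−f)δ)/sin δ ≈ 0.785, b = sin(fδ)/sin δ ≈ 0.373.
p = a·p₁ + b·p₂ ≈ (-0.746, -0.259, -0.613); φ = arcsin(p_z) ≈ -37.83°, λ = atan2(p_y, p_x) ≈ -160.84°.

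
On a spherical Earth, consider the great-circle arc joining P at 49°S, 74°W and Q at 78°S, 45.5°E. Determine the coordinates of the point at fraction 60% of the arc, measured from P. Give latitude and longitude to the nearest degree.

Write both endpoints as unit vectors p₁, p₂ with components (cos φ cos λ, cos φ sin λ, sin φ).
The central angle between the endpoints is δ = arccos(p₁·p₂) ≈ 0.835 rad (47.9°).
Interpolate at f = 0.60 with slerp weights a = sin((1−f)δ)/sin δ ≈ 0.442, b = sin(fδ)/sin δ ≈ 0.648.
p = a·p₁ + b·p₂ ≈ (0.174, -0.183, -0.968); φ = arcsin(p_z) ≈ -75.37°, λ = atan2(p_y, p_x) ≈ -46.35°.

≈ 75°S, 46°W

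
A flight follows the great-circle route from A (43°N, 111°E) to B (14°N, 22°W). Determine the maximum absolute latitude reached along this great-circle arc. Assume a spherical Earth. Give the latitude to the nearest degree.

The great circle lies in the plane with unit normal n̂ = (p₁ × p₂)/|p₁ × p₂|.
Here n̂_z ≈ -0.548; the vertex latitude is φ_max = arccos|n̂_z| ≈ 56.8°.
Check via Clairaut: cos φ_max = |cos φ₁| · sin C = cos(43.0°)·sin(48.5°) ≈ 0.548, again giving ≈ 56.8°.

≈ 57°N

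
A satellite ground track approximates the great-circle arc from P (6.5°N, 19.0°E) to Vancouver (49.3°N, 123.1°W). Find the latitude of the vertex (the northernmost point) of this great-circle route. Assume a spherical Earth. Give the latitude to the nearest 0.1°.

The great circle lies in the plane with unit normal n̂ = (p₁ × p₂)/|p₁ × p₂|.
Here n̂_z ≈ -0.440; the vertex latitude is φ_max = arccos|n̂_z| ≈ 63.9°.
Check via Clairaut: cos φ_max = |cos φ₁| · sin C = cos(6.5°)·sin(26.3°) ≈ 0.440, again giving ≈ 63.9°.

≈ 63.9°N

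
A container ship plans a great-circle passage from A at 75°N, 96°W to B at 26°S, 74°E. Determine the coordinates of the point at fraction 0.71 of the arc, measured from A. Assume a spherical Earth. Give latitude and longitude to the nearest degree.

From cos δ = sin φ₁ sin φ₂ + cos φ₁ cos φ₂ cos Δλ, the central angle is δ ≈ 2.282 rad (130.7°).
Interpolate at f = 0.71 with slerp weights a = sin((1−f)δ)/sin δ ≈ 0.811, b = sin(fδ)/sin δ ≈ 1.318.
p = a·p₁ + b·p₂ ≈ (0.305, 0.930, 0.205); φ = arcsin(p_z) ≈ 11.86°, λ = atan2(p_y, p_x) ≈ 71.87°.

≈ 12°N, 72°E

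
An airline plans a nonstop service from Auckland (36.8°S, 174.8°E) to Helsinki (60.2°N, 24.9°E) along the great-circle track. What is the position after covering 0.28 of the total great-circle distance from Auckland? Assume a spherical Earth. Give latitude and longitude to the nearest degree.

From cos δ = sin φ₁ sin φ₂ + cos φ₁ cos φ₂ cos Δλ, the central angle is δ ≈ 2.614 rad (149.8°).
Interpolate at f = 0.28 with slerp weights a = sin((1−f)δ)/sin δ ≈ 1.891, b = sin(fδ)/sin δ ≈ 1.328.
p = a·p₁ + b·p₂ ≈ (-0.910, 0.415, 0.019); φ = arcsin(p_z) ≈ 1.11°, λ = atan2(p_y, p_x) ≈ 155.47°.

≈ 1°N, 155°E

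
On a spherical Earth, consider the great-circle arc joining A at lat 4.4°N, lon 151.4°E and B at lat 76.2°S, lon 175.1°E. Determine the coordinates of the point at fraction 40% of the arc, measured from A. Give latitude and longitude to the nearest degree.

The haversine formula gives a central angle δ ≈ 1.427 rad (81.8°) between the endpoints.
Interpolate at f = 0.40 with slerp weights a = sin((1−f)δ)/sin δ ≈ 0.763, b = sin(fδ)/sin δ ≈ 0.546.
p = a·p₁ + b·p₂ ≈ (-0.798, 0.375, -0.472); φ = arcsin(p_z) ≈ -28.14°, λ = atan2(p_y, p_x) ≈ 154.80°.

≈ lat 28°S, lon 155°E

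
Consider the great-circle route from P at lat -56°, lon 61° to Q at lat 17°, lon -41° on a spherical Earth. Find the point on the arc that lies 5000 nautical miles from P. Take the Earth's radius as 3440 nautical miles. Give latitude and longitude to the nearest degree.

≈ lat -6°, lon -25°

From cos δ = sin φ₁ sin φ₂ + cos φ₁ cos φ₂ cos Δλ, the central angle is δ ≈ 1.932 rad (110.7°). The total great-circle distance is δ·R ≈ 1.932 × 3440 ≈ 6647 nmi, so the target fraction is f = 5000/6647 ≈ 0.752.
Interpolate at f ≈ 0.752 with slerp weights a = sin((1−f)δ)/sin δ ≈ 0.492, b = sin(fδ)/sin δ ≈ 1.062.
p = a·p₁ + b·p₂ ≈ (0.900, -0.425, -0.098); φ = arcsin(p_z) ≈ -5.61°, λ = atan2(p_y, p_x) ≈ -25.30°.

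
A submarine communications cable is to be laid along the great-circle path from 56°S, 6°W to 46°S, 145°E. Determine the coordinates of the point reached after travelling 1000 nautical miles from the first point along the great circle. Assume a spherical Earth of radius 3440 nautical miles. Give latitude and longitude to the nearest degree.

≈ 71°S, 12°E

Convert each endpoint to a unit vector on the sphere (x = cos φ cos λ, y = cos φ sin λ, z = sin φ).
The central angle between the endpoints is δ = arccos(p₁·p₂) ≈ 1.311 rad (75.1°). The total great-circle distance is δ·R ≈ 1.311 × 3440 ≈ 4511 nmi, so the target fraction is f = 1000/4511 ≈ 0.222.
Interpolate at f ≈ 0.222 with slerp weights a = sin((1−f)δ)/sin δ ≈ 0.882, b = sin(fδ)/sin δ ≈ 0.297.
p = a·p₁ + b·p₂ ≈ (0.322, 0.067, -0.944); φ = arcsin(p_z) ≈ -70.82°, λ = atan2(p_y, p_x) ≈ 11.70°.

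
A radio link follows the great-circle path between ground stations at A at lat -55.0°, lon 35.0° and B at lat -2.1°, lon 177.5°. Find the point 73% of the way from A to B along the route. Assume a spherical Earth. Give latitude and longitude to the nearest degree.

Write both endpoints as unit vectors p₁, p₂ with components (cos φ cos λ, cos φ sin λ, sin φ).
The central angle between the endpoints is δ = arccos(p₁·p₂) ≈ 2.009 rad (115.1°).
Interpolate at f = 0.73 with slerp weights a = sin((1−f)δ)/sin δ ≈ 0.570, b = sin(fδ)/sin δ ≈ 1.099.
p = a·p₁ + b·p₂ ≈ (-0.829, 0.236, -0.507); φ = arcsin(p_z) ≈ -30.49°, λ = atan2(p_y, p_x) ≈ 164.14°.

≈ lat -30°, lon 164°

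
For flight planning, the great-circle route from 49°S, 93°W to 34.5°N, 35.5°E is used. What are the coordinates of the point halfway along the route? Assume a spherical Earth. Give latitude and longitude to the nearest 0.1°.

Convert each endpoint to a unit vector on the sphere (x = cos φ cos λ, y = cos φ sin λ, z = sin φ).
The central angle between the endpoints is δ = arccos(p₁·p₂) ≈ 2.440 rad (139.8°).
Interpolate at f = 1/2 with slerp weights a = sin((1−f)δ)/sin δ ≈ 1.456, b = sin(fδ)/sin δ ≈ 1.456.
p = a·p₁ + b·p₂ ≈ (0.927, -0.257, -0.274); φ = arcsin(p_z) ≈ -15.91°, λ = atan2(p_y, p_x) ≈ -15.50°.

≈ 15.9°S, 15.5°W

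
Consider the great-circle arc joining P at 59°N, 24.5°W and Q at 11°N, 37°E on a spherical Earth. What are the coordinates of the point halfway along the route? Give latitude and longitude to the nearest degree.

Convert each endpoint to a unit vector on the sphere (x = cos φ cos λ, y = cos φ sin λ, z = sin φ).
The central angle between the endpoints is δ = arccos(p₁·p₂) ≈ 1.154 rad (66.1°).
Interpolate at f = 1/2 with slerp weights a = sin((1−f)δ)/sin δ ≈ 0.597, b = sin(fδ)/sin δ ≈ 0.597.
p = a·p₁ + b·p₂ ≈ (0.747, 0.225, 0.625); φ = arcsin(p_z) ≈ 38.70°, λ = atan2(p_y, p_x) ≈ 16.76°.

≈ 39°N, 17°E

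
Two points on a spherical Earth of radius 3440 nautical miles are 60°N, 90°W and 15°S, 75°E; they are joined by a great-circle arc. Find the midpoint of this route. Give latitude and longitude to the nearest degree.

The haversine formula gives a central angle δ ≈ 2.333 rad (133.7°) between the endpoints.
Interpolate at f = 1/2 with slerp weights a = sin((1−f)δ)/sin δ ≈ 1.271, b = sin(fδ)/sin δ ≈ 1.271.
p = a·p₁ + b·p₂ ≈ (0.318, 0.551, 0.772); φ = arcsin(p_z) ≈ 50.53°, λ = atan2(p_y, p_x) ≈ 60.00°.

≈ 51°N, 60°E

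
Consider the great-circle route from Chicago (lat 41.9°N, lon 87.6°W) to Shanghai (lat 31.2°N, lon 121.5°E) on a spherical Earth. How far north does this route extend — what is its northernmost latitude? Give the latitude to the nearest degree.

≈ 72°N

The great circle lies in the plane with unit normal n̂ = (p₁ × p₂)/|p₁ × p₂|.
Here n̂_z ≈ -0.317; the vertex latitude is φ_max = arccos|n̂_z| ≈ 71.5°.
Check via Clairaut: cos φ_max = |cos φ₁| · sin C = cos(41.9°)·sin(25.2°) ≈ 0.317, again giving ≈ 71.5°.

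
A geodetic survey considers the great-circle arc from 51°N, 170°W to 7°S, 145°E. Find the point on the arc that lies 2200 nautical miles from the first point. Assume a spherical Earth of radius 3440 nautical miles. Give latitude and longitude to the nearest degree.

From cos δ = sin φ₁ sin φ₂ + cos φ₁ cos φ₂ cos Δλ, the central angle is δ ≈ 1.216 rad (69.7°). The total great-circle distance is δ·R ≈ 1.216 × 3440 ≈ 4185 nmi, so the target fraction is f = 2200/4185 ≈ 0.526.
Interpolate at f ≈ 0.526 with slerp weights a = sin((1−f)δ)/sin δ ≈ 0.582, b = sin(fδ)/sin δ ≈ 0.636.
p = a·p₁ + b·p₂ ≈ (-0.878, 0.299, 0.374); φ = arcsin(p_z) ≈ 21.99°, λ = atan2(p_y, p_x) ≈ 161.21°.

≈ 22°N, 161°E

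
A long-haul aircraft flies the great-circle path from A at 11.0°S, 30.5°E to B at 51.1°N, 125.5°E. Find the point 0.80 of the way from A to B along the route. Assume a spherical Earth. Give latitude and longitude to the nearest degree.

≈ 46°N, 96°E

Write both endpoints as unit vectors p₁, p₂ with components (cos φ cos λ, cos φ sin λ, sin φ).
The central angle between the endpoints is δ = arccos(p₁·p₂) ≈ 1.774 rad (101.7°).
Interpolate at f = 0.80 with slerp weights a = sin((1−f)δ)/sin δ ≈ 0.355, b = sin(fδ)/sin δ ≈ 1.009.
p = a·p₁ + b·p₂ ≈ (-0.068, 0.693, 0.718); φ = arcsin(p_z) ≈ 45.88°, λ = atan2(p_y, p_x) ≈ 95.61°.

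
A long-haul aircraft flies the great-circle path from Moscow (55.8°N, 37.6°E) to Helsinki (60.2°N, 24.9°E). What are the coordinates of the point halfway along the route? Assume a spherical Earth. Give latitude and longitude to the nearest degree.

Write both endpoints as unit vectors p₁, p₂ with components (cos φ cos λ, cos φ sin λ, sin φ).
The central angle between the endpoints is δ = arccos(p₁·p₂) ≈ 0.140 rad (8.0°).
Interpolate at f = 1/2 with slerp weights a = sin((1−f)δ)/sin δ ≈ 0.501, b = sin(fδ)/sin δ ≈ 0.501.
p = a·p₁ + b·p₂ ≈ (0.449, 0.277, 0.850); φ = arcsin(p_z) ≈ 58.16°, λ = atan2(p_y, p_x) ≈ 31.64°.

≈ 58°N, 32°E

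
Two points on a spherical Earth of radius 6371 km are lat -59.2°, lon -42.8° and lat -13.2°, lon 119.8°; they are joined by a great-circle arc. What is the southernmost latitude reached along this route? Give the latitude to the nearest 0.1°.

≈ -81.1°

The great circle lies in the plane with unit normal n̂ = (p₁ × p₂)/|p₁ × p₂|.
Here n̂_z ≈ +0.155; the vertex latitude is φ_max = arccos|n̂_z| ≈ 81.1°.
Check via Clairaut: cos φ_max = |cos φ₁| · sin C = cos(59.2°)·sin(162.3°) ≈ 0.155, again giving ≈ 81.1°.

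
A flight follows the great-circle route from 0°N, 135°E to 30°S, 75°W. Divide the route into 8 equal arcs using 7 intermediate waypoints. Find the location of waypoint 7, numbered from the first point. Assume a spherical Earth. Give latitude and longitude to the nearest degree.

≈ 40°S, 92°W

Convert each endpoint to a unit vector on the sphere (x = cos φ cos λ, y = cos φ sin λ, z = sin φ).
The central angle between the endpoints is δ = arccos(p₁·p₂) ≈ 2.419 rad (138.6°).
Interpolate at f = 7/8 with slerp weights a = sin((1−f)δ)/sin δ ≈ 0.450, b = sin(fδ)/sin δ ≈ 1.292.
p = a·p₁ + b·p₂ ≈ (-0.029, -0.763, -0.646); φ = arcsin(p_z) ≈ -40.25°, λ = atan2(p_y, p_x) ≈ -92.15°.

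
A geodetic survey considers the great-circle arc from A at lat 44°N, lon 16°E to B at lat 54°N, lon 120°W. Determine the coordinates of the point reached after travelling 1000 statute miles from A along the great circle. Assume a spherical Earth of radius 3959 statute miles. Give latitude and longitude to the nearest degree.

≈ lat 57°N, lon 5°E

The haversine formula gives a central angle δ ≈ 1.310 rad (75.1°) between the endpoints. The total great-circle distance is δ·R ≈ 1.310 × 3959 ≈ 5186 mi, so the target fraction is f = 1000/5186 ≈ 0.193.
Interpolate at f ≈ 0.193 with slerp weights a = sin((1−f)δ)/sin δ ≈ 0.902, b = sin(fδ)/sin δ ≈ 0.259.
p = a·p₁ + b·p₂ ≈ (0.547, 0.047, 0.836); φ = arcsin(p_z) ≈ 56.67°, λ = atan2(p_y, p_x) ≈ 4.92°.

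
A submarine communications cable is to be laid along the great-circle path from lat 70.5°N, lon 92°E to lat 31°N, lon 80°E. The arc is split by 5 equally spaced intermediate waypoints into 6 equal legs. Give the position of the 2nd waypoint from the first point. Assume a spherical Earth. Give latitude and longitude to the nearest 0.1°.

≈ lat 57.5°N, lon 85.2°E

Convert each endpoint to a unit vector on the sphere (x = cos φ cos λ, y = cos φ sin λ, z = sin φ).
The central angle between the endpoints is δ = arccos(p₁·p₂) ≈ 0.699 rad (40.1°).
Interpolate at f = 2/6 with slerp weights a = sin((1−f)δ)/sin δ ≈ 0.698, b = sin(fδ)/sin δ ≈ 0.359.
p = a·p₁ + b·p₂ ≈ (0.045, 0.536, 0.843); φ = arcsin(p_z) ≈ 57.47°, λ = atan2(p_y, p_x) ≈ 85.17°.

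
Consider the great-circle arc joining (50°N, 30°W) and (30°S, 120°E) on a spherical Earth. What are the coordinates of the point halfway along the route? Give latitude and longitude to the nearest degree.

≈ (31°N, 74°E)

Convert each endpoint to a unit vector on the sphere (x = cos φ cos λ, y = cos φ sin λ, z = sin φ).
The central angle between the endpoints is δ = arccos(p₁·p₂) ≈ 2.616 rad (149.9°).
Interpolate at f = 1/2 with slerp weights a = sin((1−f)δ)/sin δ ≈ 1.925, b = sin(fδ)/sin δ ≈ 1.925.
p = a·p₁ + b·p₂ ≈ (0.238, 0.825, 0.512); φ = arcsin(p_z) ≈ 30.81°, λ = atan2(p_y, p_x) ≈ 73.91°.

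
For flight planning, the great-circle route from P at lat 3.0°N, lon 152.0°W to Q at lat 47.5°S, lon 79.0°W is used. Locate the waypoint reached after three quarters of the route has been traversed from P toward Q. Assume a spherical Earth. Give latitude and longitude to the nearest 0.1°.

Write both endpoints as unit vectors p₁, p₂ with components (cos φ cos λ, cos φ sin λ, sin φ).
The central angle between the endpoints is δ = arccos(p₁·p₂) ≈ 1.411 rad (80.9°).
Interpolate at f = 3/4 with slerp weights a = sin((1−f)δ)/sin δ ≈ 0.350, b = sin(fδ)/sin δ ≈ 0.883.
p = a·p₁ + b·p₂ ≈ (-0.195, -0.750, -0.633); φ = arcsin(p_z) ≈ -39.24°, λ = atan2(p_y, p_x) ≈ -104.57°.

≈ lat 39.2°S, lon 104.6°W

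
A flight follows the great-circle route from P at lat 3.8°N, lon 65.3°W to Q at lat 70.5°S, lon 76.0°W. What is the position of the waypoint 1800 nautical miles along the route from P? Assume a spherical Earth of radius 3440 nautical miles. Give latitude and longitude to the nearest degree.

Write both endpoints as unit vectors p₁, p₂ with components (cos φ cos λ, cos φ sin λ, sin φ).
The central angle between the endpoints is δ = arccos(p₁·p₂) ≈ 1.303 rad (74.6°). The total great-circle distance is δ·R ≈ 1.303 × 3440 ≈ 4482 nmi, so the target fraction is f = 1800/4482 ≈ 0.402.
Interpolate at f ≈ 0.402 with slerp weights a = sin((1−f)δ)/sin δ ≈ 0.729, b = sin(fδ)/sin δ ≈ 0.518.
p = a·p₁ + b·p₂ ≈ (0.346, -0.829, -0.440); φ = arcsin(p_z) ≈ -26.11°, λ = atan2(p_y, p_x) ≈ -67.35°.

≈ lat 26°S, lon 67°W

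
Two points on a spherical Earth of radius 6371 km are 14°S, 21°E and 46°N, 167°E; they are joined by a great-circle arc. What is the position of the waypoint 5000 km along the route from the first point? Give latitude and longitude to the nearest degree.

≈ 23°N, 47°E

Convert each endpoint to a unit vector on the sphere (x = cos φ cos λ, y = cos φ sin λ, z = sin φ).
The central angle between the endpoints is δ = arccos(p₁·p₂) ≈ 2.393 rad (137.1°). The total great-circle distance is δ·R ≈ 2.393 × 6371 ≈ 15247 km, so the target fraction is f = 5000/15247 ≈ 0.328.
Interpolate at f ≈ 0.328 with slerp weights a = sin((1−f)δ)/sin δ ≈ 1.469, b = sin(fδ)/sin δ ≈ 1.039.
p = a·p₁ + b·p₂ ≈ (0.627, 0.673, 0.392); φ = arcsin(p_z) ≈ 23.07°, λ = atan2(p_y, p_x) ≈ 47.01°.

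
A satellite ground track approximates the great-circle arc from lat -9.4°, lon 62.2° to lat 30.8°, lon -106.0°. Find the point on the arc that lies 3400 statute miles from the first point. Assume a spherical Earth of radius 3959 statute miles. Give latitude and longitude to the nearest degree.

≈ lat 35°, lon 39°

Write both endpoints as unit vectors p₁, p₂ with components (cos φ cos λ, cos φ sin λ, sin φ).
The central angle between the endpoints is δ = arccos(p₁·p₂) ≈ 2.722 rad (155.9°). The total great-circle distance is δ·R ≈ 2.722 × 3959 ≈ 10775 mi, so the target fraction is f = 3400/10775 ≈ 0.316.
Interpolate at f ≈ 0.316 with slerp weights a = sin((1−f)δ)/sin δ ≈ 2.349, b = sin(fδ)/sin δ ≈ 1.857.
p = a·p₁ + b·p₂ ≈ (0.641, 0.517, 0.567); φ = arcsin(p_z) ≈ 34.56°, λ = atan2(p_y, p_x) ≈ 38.86°.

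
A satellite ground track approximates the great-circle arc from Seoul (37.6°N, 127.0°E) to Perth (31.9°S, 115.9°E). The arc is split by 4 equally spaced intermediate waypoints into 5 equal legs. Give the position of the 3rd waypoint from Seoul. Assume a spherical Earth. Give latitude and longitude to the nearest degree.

Convert each endpoint to a unit vector on the sphere (x = cos φ cos λ, y = cos φ sin λ, z = sin φ).
The central angle between the endpoints is δ = arccos(p₁·p₂) ≈ 1.226 rad (70.3°).
Interpolate at f = 3/5 with slerp weights a = sin((1−f)δ)/sin δ ≈ 0.501, b = sin(fδ)/sin δ ≈ 0.713.
p = a·p₁ + b·p₂ ≈ (-0.503, 0.861, -0.071); φ = arcsin(p_z) ≈ -4.10°, λ = atan2(p_y, p_x) ≈ 120.29°.

≈ 4°S, 120°E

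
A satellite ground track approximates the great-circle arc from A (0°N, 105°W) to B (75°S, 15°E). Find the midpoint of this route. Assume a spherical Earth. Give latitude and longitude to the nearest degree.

≈ (47°S, 91°W)

Convert each endpoint to a unit vector on the sphere (x = cos φ cos λ, y = cos φ sin λ, z = sin φ).
The central angle between the endpoints is δ = arccos(p₁·p₂) ≈ 1.701 rad (97.4°).
Interpolate at f = 1/2 with slerp weights a = sin((1−f)δ)/sin δ ≈ 0.758, b = sin(fδ)/sin δ ≈ 0.758.
p = a·p₁ + b·p₂ ≈ (-0.007, -0.681, -0.732); φ = arcsin(p_z) ≈ -47.06°, λ = atan2(p_y, p_x) ≈ -90.56°.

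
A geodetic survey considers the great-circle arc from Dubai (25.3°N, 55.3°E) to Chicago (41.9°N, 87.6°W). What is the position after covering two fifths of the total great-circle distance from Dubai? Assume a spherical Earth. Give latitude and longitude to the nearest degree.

Convert each endpoint to a unit vector on the sphere (x = cos φ cos λ, y = cos φ sin λ, z = sin φ).
The central angle between the endpoints is δ = arccos(p₁·p₂) ≈ 1.825 rad (104.6°).
Interpolate at f = 2/5 with slerp weights a = sin((1−f)δ)/sin δ ≈ 0.918, b = sin(fδ)/sin δ ≈ 0.689.
p = a·p₁ + b·p₂ ≈ (0.494, 0.170, 0.853); φ = arcsin(p_z) ≈ 58.49°, λ = atan2(p_y, p_x) ≈ 19.01°.

≈ (58°N, 19°E)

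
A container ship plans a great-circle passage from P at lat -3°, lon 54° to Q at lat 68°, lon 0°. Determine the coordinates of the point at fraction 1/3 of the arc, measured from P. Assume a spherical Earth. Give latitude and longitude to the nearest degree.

The haversine formula gives a central angle δ ≈ 1.399 rad (80.1°) between the endpoints.
Interpolate at f = 1/3 with slerp weights a = sin((1−f)δ)/sin δ ≈ 0.815, b = sin(fδ)/sin δ ≈ 0.456.
p = a·p₁ + b·p₂ ≈ (0.649, 0.659, 0.380); φ = arcsin(p_z) ≈ 22.36°, λ = atan2(p_y, p_x) ≈ 45.40°.

≈ lat 22°, lon 45°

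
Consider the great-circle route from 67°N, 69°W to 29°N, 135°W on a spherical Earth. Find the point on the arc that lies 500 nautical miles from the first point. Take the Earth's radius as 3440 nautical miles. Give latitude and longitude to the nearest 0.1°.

From cos δ = sin φ₁ sin φ₂ + cos φ₁ cos φ₂ cos Δλ, the central angle is δ ≈ 0.946 rad (54.2°). The total great-circle distance is δ·R ≈ 0.946 × 3440 ≈ 3253 nmi, so the target fraction is f = 500/3253 ≈ 0.154.
Interpolate at f ≈ 0.154 with slerp weights a = sin((1−f)δ)/sin δ ≈ 0.885, b = sin(fδ)/sin δ ≈ 0.179.
p = a·p₁ + b·p₂ ≈ (0.013, -0.433, 0.901); φ = arcsin(p_z) ≈ 64.31°, λ = atan2(p_y, p_x) ≈ -88.22°.

≈ 64.3°N, 88.2°W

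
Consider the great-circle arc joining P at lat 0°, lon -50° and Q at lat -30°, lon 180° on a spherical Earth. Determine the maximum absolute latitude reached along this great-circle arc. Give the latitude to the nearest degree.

The great circle lies in the plane with unit normal n̂ = (p₁ × p₂)/|p₁ × p₂|.
Here n̂_z ≈ -0.799; the vertex latitude is φ_max = arccos|n̂_z| ≈ 37.0°.
Check via Clairaut: cos φ_max = |cos φ₁| · sin C = cos(0.0°)·sin(127.0°) ≈ 0.799, again giving ≈ 37.0°.

≈ -37°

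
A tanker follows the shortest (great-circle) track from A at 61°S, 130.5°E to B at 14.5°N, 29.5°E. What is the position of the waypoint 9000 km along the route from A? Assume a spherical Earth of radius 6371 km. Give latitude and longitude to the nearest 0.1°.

≈ 9.1°S, 42.8°E

The haversine formula gives a central angle δ ≈ 1.884 rad (108.0°) between the endpoints. The total great-circle distance is δ·R ≈ 1.884 × 6371 ≈ 12006 km, so the target fraction is f = 9000/12006 ≈ 0.750.
Interpolate at f ≈ 0.750 with slerp weights a = sin((1−f)δ)/sin δ ≈ 0.478, b = sin(fδ)/sin δ ≈ 1.038.
p = a·p₁ + b·p₂ ≈ (0.724, 0.671, -0.158); φ = arcsin(p_z) ≈ -9.09°, λ = atan2(p_y, p_x) ≈ 42.81°.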